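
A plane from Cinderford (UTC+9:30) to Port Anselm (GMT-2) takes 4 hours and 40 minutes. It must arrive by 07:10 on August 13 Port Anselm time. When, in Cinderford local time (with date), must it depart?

14:00 on August 13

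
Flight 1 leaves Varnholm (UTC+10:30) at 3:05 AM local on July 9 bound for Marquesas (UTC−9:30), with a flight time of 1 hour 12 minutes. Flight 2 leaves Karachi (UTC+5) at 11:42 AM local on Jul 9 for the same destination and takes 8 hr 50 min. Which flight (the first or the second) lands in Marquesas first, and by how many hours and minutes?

the first, by 21 hours 45 minutes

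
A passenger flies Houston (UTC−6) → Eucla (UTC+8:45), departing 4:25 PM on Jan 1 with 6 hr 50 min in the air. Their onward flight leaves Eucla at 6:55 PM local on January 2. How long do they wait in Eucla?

Convert departure to UTC: 4:25 PM + 6:00 = 10:25 PM UTC on Jan 1.
Add 6 hours 50 minutes flight time → 5:15 AM UTC (Jan 2).
Eucla is UTC+8:45, so local arrival = 5:15 AM + 8:45 = 2:00 PM on Jan 2.
Layover = 6:55 PM − 2:00 PM = 4 hours 55 minutes.

4 hours 55 minutes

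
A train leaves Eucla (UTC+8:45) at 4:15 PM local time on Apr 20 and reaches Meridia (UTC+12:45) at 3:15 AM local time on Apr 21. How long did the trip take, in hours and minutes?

Departure in UTC: 4:15 PM − 8:45 = 7:30 AM on Apr 20.
Arrival in UTC: 3:15 AM − 12:45 = 2:30 PM on Apr 20.
Elapsed = 2:30 PM − 7:30 AM = 7 hours.

7 hours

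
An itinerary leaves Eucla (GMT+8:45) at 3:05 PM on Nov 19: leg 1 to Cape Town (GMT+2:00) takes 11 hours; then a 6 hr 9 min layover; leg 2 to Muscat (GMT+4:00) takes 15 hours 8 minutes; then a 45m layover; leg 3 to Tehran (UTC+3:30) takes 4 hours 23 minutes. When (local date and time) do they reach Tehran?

Convert departure to UTC: 3:05 PM − 8:45 = 6:20 AM UTC on Nov 19.
Add 11 hours leg 1 → 5:20 PM UTC.
Add 6 hours 9 minutes layover in Cape Town → 11:29 PM UTC.
Add 15 hours and 8 minutes leg 2 → 2:37 PM UTC (Nov 20).
Add 45 minutes layover in Muscat → 3:22 PM UTC.
Add 4 hours 23 minutes leg 3 → 7:45 PM UTC.
Tehran is UTC+3:30, so local arrival = 7:45 PM + 3:30 = 11:15 PM on Nov 20.

11:15 PM on November 20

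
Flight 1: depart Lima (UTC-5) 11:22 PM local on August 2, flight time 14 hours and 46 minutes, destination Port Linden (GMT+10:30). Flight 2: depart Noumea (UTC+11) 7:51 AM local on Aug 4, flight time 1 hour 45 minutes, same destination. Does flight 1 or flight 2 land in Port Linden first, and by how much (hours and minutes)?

the first, by 3 hours 28 minutes

Flight 1 in UTC: 11:22 PM + 5:00 = 4:22 AM on Aug 3.
+14 hours 46 minutes → arrive 7:08 PM UTC on Aug 3.
Flight 2 in UTC: 7:51 AM − 11:00 = 8:51 PM on Aug 3.
+1 hour and 45 minutes → arrive 10:36 PM UTC on Aug 3.
Flight 1 lands earlier by 3 hours 28 minutes.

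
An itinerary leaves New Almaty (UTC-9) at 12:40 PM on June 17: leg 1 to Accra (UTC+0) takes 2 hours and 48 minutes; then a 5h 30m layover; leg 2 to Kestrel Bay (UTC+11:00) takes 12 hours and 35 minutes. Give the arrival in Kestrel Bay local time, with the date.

5:33 AM on June 19

Convert departure to UTC: 12:40 PM + 9:00 = 9:40 PM UTC on Jun 17.
Add 2 hours 48 minutes leg 1 → 12:28 AM UTC (Jun 18).
Add 5 hours 30 minutes layover in Accra → 5:58 AM UTC.
Add 12 hours 35 minutes leg 2 → 6:33 PM UTC.
Kestrel Bay is UTC+11:00, so local arrival = 6:33 PM + 11:00 = 5:33 AM on Jun 19.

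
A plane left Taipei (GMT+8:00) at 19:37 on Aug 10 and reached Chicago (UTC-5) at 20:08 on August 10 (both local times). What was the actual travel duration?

13 hours 31 minutes

Departure in UTC: 19:37 − 8:00 = 11:37 on Aug 10.
Arrival in UTC: 20:08 + 5:00 = 01:08 on Aug 11.
Elapsed = 01:08 − 11:37 (+1 day) = 13 hours 31 minutes.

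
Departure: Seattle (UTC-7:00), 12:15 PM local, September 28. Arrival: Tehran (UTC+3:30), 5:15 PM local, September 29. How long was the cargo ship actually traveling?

18 hours 30 minutes

Departure in UTC: 12:15 PM + 7:00 = 7:15 PM on Sep 28.
Arrival in UTC: 5:15 PM − 3:30 = 1:45 PM on Sep 29.
Elapsed = 1:45 PM − 7:15 PM (+1 day) = 18 hours 30 minutes.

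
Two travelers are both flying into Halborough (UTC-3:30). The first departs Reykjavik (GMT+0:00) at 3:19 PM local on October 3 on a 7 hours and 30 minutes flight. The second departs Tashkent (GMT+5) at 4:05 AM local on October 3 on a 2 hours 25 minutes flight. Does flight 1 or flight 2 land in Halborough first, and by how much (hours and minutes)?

the second, by 21 hours 19 minutes

Flight 1 departs at 3:19 PM UTC (Oct 3).
+7 hours and 30 minutes → arrive 10:49 PM UTC on Oct 3.
Flight 2 in UTC: 4:05 AM − 5:00 = 11:05 PM on Oct 2.
+2 hours and 25 minutes → arrive 1:30 AM UTC on Oct 3.
Flight 2 lands earlier by 21 hours 19 minutes.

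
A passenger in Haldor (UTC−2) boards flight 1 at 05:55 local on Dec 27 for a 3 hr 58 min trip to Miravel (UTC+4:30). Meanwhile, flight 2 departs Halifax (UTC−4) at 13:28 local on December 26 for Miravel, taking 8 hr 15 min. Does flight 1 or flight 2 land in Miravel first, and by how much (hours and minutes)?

the second, by 10 hours 10 minutes

Flight 1 in UTC: 05:55 + 2:00 = 07:55 on Dec 27.
+3 hours and 58 minutes → arrive 11:53 UTC on Dec 27.
Flight 2 in UTC: 13:28 + 4:00 = 17:28 on Dec 26.
+8 hours 15 minutes → arrive 01:43 UTC on Dec 27.
Flight 2 lands earlier by 10 hours 10 minutes.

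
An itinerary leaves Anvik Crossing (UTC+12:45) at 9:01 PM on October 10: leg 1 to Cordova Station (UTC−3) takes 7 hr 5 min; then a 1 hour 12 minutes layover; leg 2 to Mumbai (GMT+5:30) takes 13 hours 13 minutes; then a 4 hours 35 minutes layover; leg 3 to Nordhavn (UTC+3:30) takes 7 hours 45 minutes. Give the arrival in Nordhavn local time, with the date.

Convert departure to UTC: 9:01 PM − 12:45 = 8:16 AM UTC on Oct 10.
Add 7 hours 5 minutes leg 1 → 3:21 PM UTC.
Add 1 hour and 12 minutes layover in Cordova Station → 4:33 PM UTC.
Add 13 hours and 13 minutes leg 2 → 5:46 AM UTC (Oct 11).
Add 4 hours 35 minutes layover in Mumbai → 10:21 AM UTC.
Add 7 hours and 45 minutes leg 3 → 6:06 PM UTC.
Nordhavn is UTC+3:30, so local arrival = 6:06 PM + 3:30 = 9:36 PM on Oct 11.

9:36 PM on October 11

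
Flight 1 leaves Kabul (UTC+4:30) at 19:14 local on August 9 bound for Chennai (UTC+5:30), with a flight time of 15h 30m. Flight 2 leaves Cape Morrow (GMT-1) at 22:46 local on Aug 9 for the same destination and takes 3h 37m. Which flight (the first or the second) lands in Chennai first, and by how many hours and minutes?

Flight 1 in UTC: 19:14 − 4:30 = 14:44 on Aug 9.
+15 hours 30 minutes → arrive 06:14 UTC on Aug 10.
Flight 2 in UTC: 22:46 + 1:00 = 23:46 on Aug 9.
+3 hours and 37 minutes → arrive 03:23 UTC on Aug 10.
Flight 2 lands earlier by 2 hours 51 minutes.

the second, by 2 hours 51 minutes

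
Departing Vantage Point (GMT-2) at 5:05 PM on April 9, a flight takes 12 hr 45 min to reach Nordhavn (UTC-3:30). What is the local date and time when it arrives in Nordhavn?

Convert departure to UTC: 5:05 PM + 2:00 = 7:05 PM UTC on Apr 9.
Add 12 hours 45 minutes travel time → 7:50 AM UTC (Apr 10).
Nordhavn is UTC−3:30, so local arrival = 7:50 AM − 3:30 = 4:20 AM on Apr 10.

4:20 AM on Apr 10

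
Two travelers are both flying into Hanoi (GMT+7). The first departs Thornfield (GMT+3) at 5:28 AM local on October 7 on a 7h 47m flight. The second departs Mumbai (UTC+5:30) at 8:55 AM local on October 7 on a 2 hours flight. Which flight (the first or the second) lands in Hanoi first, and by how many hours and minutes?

Flight 1 in UTC: 5:28 AM − 3:00 = 2:28 AM on Oct 7.
+7 hours and 47 minutes → arrive 10:15 AM UTC on Oct 7.
Flight 2 in UTC: 8:55 AM − 5:30 = 3:25 AM on Oct 7.
+2 hours → arrive 5:25 AM UTC on Oct 7.
Flight 2 lands earlier by 4 hours 50 minutes.

the second, by 4 hours 50 minutes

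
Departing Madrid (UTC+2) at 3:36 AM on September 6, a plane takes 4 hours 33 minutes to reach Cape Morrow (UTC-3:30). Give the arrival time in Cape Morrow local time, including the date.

2:39 AM on Sep 6

Convert departure to UTC: 3:36 AM − 2:00 = 1:36 AM UTC on Sep 6.
Add 4 hours and 33 minutes travel time → 6:09 AM UTC.
Cape Morrow is UTC−3:30, so local arrival = 6:09 AM − 3:30 = 2:39 AM on Sep 6.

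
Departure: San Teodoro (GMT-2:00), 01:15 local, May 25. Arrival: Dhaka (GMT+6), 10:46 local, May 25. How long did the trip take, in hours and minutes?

1 hour 31 minutes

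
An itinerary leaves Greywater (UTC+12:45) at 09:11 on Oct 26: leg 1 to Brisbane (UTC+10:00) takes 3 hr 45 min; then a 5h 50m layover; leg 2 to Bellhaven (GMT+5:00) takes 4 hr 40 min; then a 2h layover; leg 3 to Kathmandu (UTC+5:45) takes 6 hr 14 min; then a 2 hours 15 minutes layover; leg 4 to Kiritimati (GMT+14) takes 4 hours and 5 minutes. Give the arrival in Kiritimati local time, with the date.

Convert departure to UTC: 09:11 − 12:45 = 20:26 UTC on Oct 25.
Add 3 hours 45 minutes leg 1 → 00:11 UTC (Oct 26).
Add 5 hours 50 minutes layover in Brisbane → 06:01 UTC.
Add 4 hours 40 minutes leg 2 → 10:41 UTC.
Add 2 hours layover in Bellhaven → 12:41 UTC.
Add 6 hours and 14 minutes leg 3 → 18:55 UTC.
Add 2 hours 15 minutes layover in Kathmandu → 21:10 UTC.
Add 4 hours 5 minutes leg 4 → 01:15 UTC (Oct 27).
Kiritimati is UTC+14:00, so local arrival = 01:15 + 14:00 = 15:15 on Oct 27.

15:15 on Oct 27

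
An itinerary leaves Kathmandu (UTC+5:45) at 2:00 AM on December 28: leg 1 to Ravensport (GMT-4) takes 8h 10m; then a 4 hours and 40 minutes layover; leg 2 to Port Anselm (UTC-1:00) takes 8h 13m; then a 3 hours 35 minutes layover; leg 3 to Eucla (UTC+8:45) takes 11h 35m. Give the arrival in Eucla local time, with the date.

Convert departure to UTC: 2:00 AM − 5:45 = 8:15 PM UTC on Dec 27.
Add 8 hours and 10 minutes leg 1 → 4:25 AM UTC (Dec 28).
Add 4 hours and 40 minutes layover in Ravensport → 9:05 AM UTC.
Add 8 hours 13 minutes leg 2 → 5:18 PM UTC.
Add 3 hours and 35 minutes layover in Port Anselm → 8:53 PM UTC.
Add 11 hours and 35 minutes leg 3 → 8:28 AM UTC (Dec 29).
Eucla is UTC+8:45, so local arrival = 8:28 AM + 8:45 = 5:13 PM on Dec 29.

5:13 PM on December 29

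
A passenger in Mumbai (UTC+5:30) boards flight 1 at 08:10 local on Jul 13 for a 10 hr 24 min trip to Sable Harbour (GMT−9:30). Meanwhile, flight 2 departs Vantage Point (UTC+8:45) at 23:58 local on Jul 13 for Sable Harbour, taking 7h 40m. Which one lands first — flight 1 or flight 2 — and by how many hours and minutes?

Flight 1 in UTC: 08:10 − 5:30 = 02:40 on Jul 13.
+10 hours 24 minutes → arrive 13:04 UTC on Jul 13.
Flight 2 in UTC: 23:58 − 8:45 = 15:13 on Jul 13.
+7 hours and 40 minutes → arrive 22:53 UTC on Jul 13.
Flight 1 lands earlier by 9 hours 49 minutes.

the first, by 9 hours 49 minutes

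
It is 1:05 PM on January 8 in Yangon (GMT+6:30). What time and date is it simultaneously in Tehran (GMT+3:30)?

Tehran is 3:00 behind Yangon.
Shift by the zone difference: 1:05 PM − 3:00 = 10:05 AM on Jan 8 in Tehran.

10:05 AM on Jan 8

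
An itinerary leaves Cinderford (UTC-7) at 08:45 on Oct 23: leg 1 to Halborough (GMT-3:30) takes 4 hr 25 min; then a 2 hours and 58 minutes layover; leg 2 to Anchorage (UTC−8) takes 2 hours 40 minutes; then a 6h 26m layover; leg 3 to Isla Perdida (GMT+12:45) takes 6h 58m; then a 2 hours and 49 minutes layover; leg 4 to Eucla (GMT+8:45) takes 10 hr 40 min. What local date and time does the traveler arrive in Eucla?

Convert departure to UTC: 08:45 + 7:00 = 15:45 UTC on Oct 23.
Add 4 hours 25 minutes leg 1 → 20:10 UTC.
Add 2 hours 58 minutes layover in Halborough → 23:08 UTC.
Add 2 hours 40 minutes leg 2 → 01:48 UTC (Oct 24).
Add 6 hours 26 minutes layover in Anchorage → 08:14 UTC.
Add 6 hours 58 minutes leg 3 → 15:12 UTC.
Add 2 hours and 49 minutes layover in Isla Perdida → 18:01 UTC.
Add 10 hours and 40 minutes leg 4 → 04:41 UTC (Oct 25).
Eucla is UTC+8:45, so local arrival = 04:41 + 8:45 = 13:26 on Oct 25.

13:26 on Oct 25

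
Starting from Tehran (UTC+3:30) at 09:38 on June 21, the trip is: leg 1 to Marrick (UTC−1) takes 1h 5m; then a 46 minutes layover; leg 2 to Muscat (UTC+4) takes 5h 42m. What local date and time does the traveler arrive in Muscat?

Convert departure to UTC: 09:38 − 3:30 = 06:08 UTC on Jun 21.
Add 1 hour 5 minutes leg 1 → 07:13 UTC.
Add 46 minutes layover in Marrick → 07:59 UTC.
Add 5 hours 42 minutes leg 2 → 13:41 UTC.
Muscat is UTC+4:00, so local arrival = 13:41 + 4:00 = 17:41 on Jun 21.

17:41 on Jun 21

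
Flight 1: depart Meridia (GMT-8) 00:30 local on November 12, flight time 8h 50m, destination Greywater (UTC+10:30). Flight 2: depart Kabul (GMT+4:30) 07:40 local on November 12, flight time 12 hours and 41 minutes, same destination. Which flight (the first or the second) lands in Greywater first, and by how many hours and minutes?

Flight 1 in UTC: 00:30 + 8:00 = 08:30 on Nov 12.
+8 hours 50 minutes → arrive 17:20 UTC on Nov 12.
Flight 2 in UTC: 07:40 − 4:30 = 03:10 on Nov 12.
+12 hours and 41 minutes → arrive 15:51 UTC on Nov 12.
Flight 2 lands earlier by 1 hour 29 minutes.

the second, by 1 hour 29 minutes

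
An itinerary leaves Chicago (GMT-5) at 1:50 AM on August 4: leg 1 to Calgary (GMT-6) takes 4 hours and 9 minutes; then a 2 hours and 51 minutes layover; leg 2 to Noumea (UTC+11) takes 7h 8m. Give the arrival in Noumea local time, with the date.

7:58 AM on August 5

Convert departure to UTC: 1:50 AM + 5:00 = 6:50 AM UTC on Aug 4.
Add 4 hours 9 minutes leg 1 → 10:59 AM UTC.
Add 2 hours and 51 minutes layover in Calgary → 1:50 PM UTC.
Add 7 hours 8 minutes leg 2 → 8:58 PM UTC.
Noumea is UTC+11:00, so local arrival = 8:58 PM + 11:00 = 7:58 AM on Aug 5.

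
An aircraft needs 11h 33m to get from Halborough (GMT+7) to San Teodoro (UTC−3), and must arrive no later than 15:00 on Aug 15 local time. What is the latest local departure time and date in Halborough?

Target arrival in UTC: 15:00 + 3:00 = 18:00 on Aug 15.
Subtract 11 hours 33 minutes → departure 06:27 UTC on Aug 15.
Halborough is UTC+7:00: 06:27 + 7:00 = 13:27 on Aug 15.

13:27 on August 15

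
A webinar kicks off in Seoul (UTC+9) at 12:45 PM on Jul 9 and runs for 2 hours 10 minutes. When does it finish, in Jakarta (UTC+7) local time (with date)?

12:55 PM on July 9

Convert start to UTC: 12:45 PM − 9:00 = 3:45 AM UTC on Jul 9.
Add 2 hours 10 minutes duration → 5:55 AM UTC.
Jakarta is UTC+7:00, so local end time = 5:55 AM + 7:00 = 12:55 PM on Jul 9.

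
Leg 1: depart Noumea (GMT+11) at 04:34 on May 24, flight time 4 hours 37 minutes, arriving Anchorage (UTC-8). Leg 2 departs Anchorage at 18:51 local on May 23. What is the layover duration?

4 hours 40 minutes

Convert departure to UTC: 04:34 − 11:00 = 17:34 UTC on May 23.
Add 4 hours and 37 minutes flight time → 22:11 UTC.
Anchorage is UTC−8:00, so local arrival = 22:11 − 8:00 = 14:11 on May 23.
Layover = 18:51 − 14:11 = 4 hours 40 minutes.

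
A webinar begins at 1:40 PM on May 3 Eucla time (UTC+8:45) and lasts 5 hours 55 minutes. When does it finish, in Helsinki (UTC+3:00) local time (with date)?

1:50 PM on May 3

Helsinki is 5:45 behind Eucla.
After 5 hours and 55 minutes it is 7:35 PM in Eucla.
Shift by the zone difference: 7:35 PM − 5:45 = 1:50 PM on May 3 in Helsinki.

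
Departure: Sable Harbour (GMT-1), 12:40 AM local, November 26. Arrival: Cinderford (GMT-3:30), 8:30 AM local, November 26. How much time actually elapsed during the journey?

Departure in UTC: 12:40 AM + 1:00 = 1:40 AM on Nov 26.
Arrival in UTC: 8:30 AM + 3:30 = 12:00 PM on Nov 26.
Elapsed = 12:00 PM − 1:40 AM = 10 hours 20 minutes.

10 hours 20 minutes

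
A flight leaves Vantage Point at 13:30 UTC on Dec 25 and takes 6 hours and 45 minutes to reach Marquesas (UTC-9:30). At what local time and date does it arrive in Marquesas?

Departure is given in UTC: 13:30 on Dec 25.
Add 6 hours and 45 minutes → 20:15 UTC.
Marquesas is UTC−9:30: 20:15 − 9:30 = 10:45 on Dec 25.

10:45 on Dec 25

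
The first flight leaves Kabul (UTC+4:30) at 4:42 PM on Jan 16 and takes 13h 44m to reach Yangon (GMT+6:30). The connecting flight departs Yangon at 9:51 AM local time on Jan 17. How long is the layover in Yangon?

Convert departure to UTC: 4:42 PM − 4:30 = 12:12 PM UTC on Jan 16.
Add 13 hours 44 minutes flight time → 1:56 AM UTC (Jan 17).
Yangon is UTC+6:30, so local arrival = 1:56 AM + 6:30 = 8:26 AM on Jan 17.
Layover = 9:51 AM − 8:26 AM = 1 hour 25 minutes.

1 hour 25 minutes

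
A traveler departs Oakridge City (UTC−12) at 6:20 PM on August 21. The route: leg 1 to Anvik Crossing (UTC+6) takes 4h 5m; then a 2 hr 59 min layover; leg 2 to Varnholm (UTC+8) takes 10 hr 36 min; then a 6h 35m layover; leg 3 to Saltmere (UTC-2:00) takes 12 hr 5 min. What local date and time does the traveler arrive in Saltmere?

4:40 PM on August 23

Convert departure to UTC: 6:20 PM + 12:00 = 6:20 AM UTC on Aug 22.
Add 4 hours and 5 minutes leg 1 → 10:25 AM UTC.
Add 2 hours 59 minutes layover in Anvik Crossing → 1:24 PM UTC.
Add 10 hours 36 minutes leg 2 → 12:00 AM UTC (Aug 23).
Add 6 hours and 35 minutes layover in Varnholm → 6:35 AM UTC.
Add 12 hours 5 minutes leg 3 → 6:40 PM UTC.
Saltmere is UTC−2:00, so local arrival = 6:40 PM − 2:00 = 4:40 PM on Aug 23.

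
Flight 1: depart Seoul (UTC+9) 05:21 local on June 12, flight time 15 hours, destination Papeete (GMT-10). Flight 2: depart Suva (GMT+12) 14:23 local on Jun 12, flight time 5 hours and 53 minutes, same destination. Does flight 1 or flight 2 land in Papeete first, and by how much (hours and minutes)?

the second, by 3 hours 5 minutes

Flight 1 in UTC: 05:21 − 9:00 = 20:21 on Jun 11.
+15 hours → arrive 11:21 UTC on Jun 12.
Flight 2 in UTC: 14:23 − 12:00 = 02:23 on Jun 12.
+5 hours 53 minutes → arrive 08:16 UTC on Jun 12.
Flight 2 lands earlier by 3 hours 5 minutes.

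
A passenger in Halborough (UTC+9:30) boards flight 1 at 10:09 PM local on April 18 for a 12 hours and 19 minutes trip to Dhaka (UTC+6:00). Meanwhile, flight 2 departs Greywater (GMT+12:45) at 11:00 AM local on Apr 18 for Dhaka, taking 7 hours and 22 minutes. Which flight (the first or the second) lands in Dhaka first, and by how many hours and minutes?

the second, by 19 hours 21 minutes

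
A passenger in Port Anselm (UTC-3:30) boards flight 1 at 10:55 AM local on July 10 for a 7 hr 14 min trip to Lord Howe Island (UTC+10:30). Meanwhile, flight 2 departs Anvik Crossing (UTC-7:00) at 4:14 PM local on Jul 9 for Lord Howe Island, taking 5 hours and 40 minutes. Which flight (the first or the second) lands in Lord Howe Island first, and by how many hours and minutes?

the second, by 16 hours 45 minutes

Flight 1 in UTC: 10:55 AM + 3:30 = 2:25 PM on Jul 10.
+7 hours and 14 minutes → arrive 9:39 PM UTC on Jul 10.
Flight 2 in UTC: 4:14 PM + 7:00 = 11:14 PM on Jul 9.
+5 hours 40 minutes → arrive 4:54 AM UTC on Jul 10.
Flight 2 lands earlier by 16 hours 45 minutes.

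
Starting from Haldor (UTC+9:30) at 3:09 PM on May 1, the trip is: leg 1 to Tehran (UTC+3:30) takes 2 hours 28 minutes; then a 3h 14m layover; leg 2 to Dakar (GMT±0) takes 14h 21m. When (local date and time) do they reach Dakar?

Convert departure to UTC: 3:09 PM − 9:30 = 5:39 AM UTC on May 1.
Add 2 hours and 28 minutes leg 1 → 8:07 AM UTC.
Add 3 hours and 14 minutes layover in Tehran → 11:21 AM UTC.
Add 14 hours and 21 minutes leg 2 → 1:42 AM UTC (May 2).
Dakar is UTC+0, so local arrival is the same: 1:42 AM on May 2.

1:42 AM on May 2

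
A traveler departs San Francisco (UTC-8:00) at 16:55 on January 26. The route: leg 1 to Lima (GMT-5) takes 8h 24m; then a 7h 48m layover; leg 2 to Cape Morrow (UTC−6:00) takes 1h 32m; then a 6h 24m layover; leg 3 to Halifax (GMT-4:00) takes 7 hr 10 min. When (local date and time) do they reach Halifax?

Convert departure to UTC: 16:55 + 8:00 = 00:55 UTC on Jan 27.
Add 8 hours 24 minutes leg 1 → 09:19 UTC.
Add 7 hours 48 minutes layover in Lima → 17:07 UTC.
Add 1 hour 32 minutes leg 2 → 18:39 UTC.
Add 6 hours and 24 minutes layover in Cape Morrow → 01:03 UTC (Jan 28).
Add 7 hours and 10 minutes leg 3 → 08:13 UTC.
Halifax is UTC−4:00, so local arrival = 08:13 − 4:00 = 04:13 on Jan 28.

04:13 on January 28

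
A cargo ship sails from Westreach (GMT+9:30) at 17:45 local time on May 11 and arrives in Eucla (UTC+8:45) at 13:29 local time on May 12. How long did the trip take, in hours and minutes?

20 hours 29 minutes

Departure in UTC: 17:45 − 9:30 = 08:15 on May 11.
Arrival in UTC: 13:29 − 8:45 = 04:44 on May 12.
Elapsed = 04:44 − 08:15 (+1 day) = 20 hours 29 minutes.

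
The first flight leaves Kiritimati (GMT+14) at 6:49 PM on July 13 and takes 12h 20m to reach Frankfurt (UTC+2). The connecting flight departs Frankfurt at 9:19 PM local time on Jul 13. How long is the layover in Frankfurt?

Convert departure to UTC: 6:49 PM − 14:00 = 4:49 AM UTC on Jul 13.
Add 12 hours and 20 minutes flight time → 5:09 PM UTC.
Frankfurt is UTC+2:00, so local arrival = 5:09 PM + 2:00 = 7:09 PM on Jul 13.
Layover = 9:19 PM − 7:09 PM = 2 hours 10 minutes.

2 hours 10 minutes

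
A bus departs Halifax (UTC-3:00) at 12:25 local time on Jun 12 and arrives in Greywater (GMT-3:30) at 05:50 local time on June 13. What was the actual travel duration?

17 hours 55 minutes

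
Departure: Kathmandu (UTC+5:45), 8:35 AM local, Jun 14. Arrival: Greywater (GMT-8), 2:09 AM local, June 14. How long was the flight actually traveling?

7 hours 19 minutes

Departure in UTC: 8:35 AM − 5:45 = 2:50 AM on Jun 14.
Arrival in UTC: 2:09 AM + 8:00 = 10:09 AM on Jun 14.
Elapsed = 10:09 AM − 2:50 AM = 7 hours 19 minutes.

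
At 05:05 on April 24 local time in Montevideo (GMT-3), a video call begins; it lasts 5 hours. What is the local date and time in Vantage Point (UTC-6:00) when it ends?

07:05 on Apr 24

Convert start to UTC: 05:05 + 3:00 = 08:05 UTC on Apr 24.
Add 5 hours duration → 13:05 UTC.
Vantage Point is UTC−6:00, so local end time = 13:05 − 6:00 = 07:05 on Apr 24.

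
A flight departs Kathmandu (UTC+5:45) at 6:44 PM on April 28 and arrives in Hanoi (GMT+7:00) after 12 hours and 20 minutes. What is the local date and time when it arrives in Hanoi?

8:19 AM on Apr 29

Convert departure to UTC: 6:44 PM − 5:45 = 12:59 PM UTC on Apr 28.
Add 12 hours 20 minutes travel time → 1:19 AM UTC (Apr 29).
Hanoi is UTC+7:00, so local arrival = 1:19 AM + 7:00 = 8:19 AM on Apr 29.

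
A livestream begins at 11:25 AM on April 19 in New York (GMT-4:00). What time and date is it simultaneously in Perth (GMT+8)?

11:25 PM on April 19

Perth is 12:00 ahead of New York.
Shift by the zone difference: 11:25 AM + 12:00 = 11:25 PM on Apr 19 in Perth.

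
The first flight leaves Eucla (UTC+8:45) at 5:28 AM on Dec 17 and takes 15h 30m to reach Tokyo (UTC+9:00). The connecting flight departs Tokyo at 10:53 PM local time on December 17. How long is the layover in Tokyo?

Convert departure to UTC: 5:28 AM − 8:45 = 8:43 PM UTC on Dec 16.
Add 15 hours 30 minutes flight time → 12:13 PM UTC (Dec 17).
Tokyo is UTC+9:00, so local arrival = 12:13 PM + 9:00 = 9:13 PM on Dec 17.
Layover = 10:53 PM − 9:13 PM = 1 hour 40 minutes.

1 hour 40 minutes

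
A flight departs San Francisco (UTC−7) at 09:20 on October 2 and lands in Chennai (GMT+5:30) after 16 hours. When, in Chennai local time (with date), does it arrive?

Convert departure to UTC: 09:20 + 7:00 = 16:20 UTC on Oct 2.
Add 16 hours travel time → 08:20 UTC (Oct 3).
Chennai is UTC+5:30, so local arrival = 08:20 + 5:30 = 13:50 on Oct 3.

13:50 on October 3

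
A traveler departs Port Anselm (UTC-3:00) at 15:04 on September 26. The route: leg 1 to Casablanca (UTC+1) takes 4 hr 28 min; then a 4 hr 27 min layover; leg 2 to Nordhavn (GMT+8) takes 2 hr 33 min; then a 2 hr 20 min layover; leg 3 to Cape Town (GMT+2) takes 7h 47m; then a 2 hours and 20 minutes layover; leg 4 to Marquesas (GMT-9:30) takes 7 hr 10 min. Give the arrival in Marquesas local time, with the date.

Convert departure to UTC: 15:04 + 3:00 = 18:04 UTC on Sep 26.
Add 4 hours and 28 minutes leg 1 → 22:32 UTC.
Add 4 hours and 27 minutes layover in Casablanca → 02:59 UTC (Sep 27).
Add 2 hours and 33 minutes leg 2 → 05:32 UTC.
Add 2 hours 20 minutes layover in Nordhavn → 07:52 UTC.
Add 7 hours 47 minutes leg 3 → 15:39 UTC.
Add 2 hours 20 minutes layover in Cape Town → 17:59 UTC.
Add 7 hours 10 minutes leg 4 → 01:09 UTC (Sep 28).
Marquesas is UTC−9:30, so local arrival = 01:09 − 9:30 = 15:39 on Sep 27.

15:39 on Sep 27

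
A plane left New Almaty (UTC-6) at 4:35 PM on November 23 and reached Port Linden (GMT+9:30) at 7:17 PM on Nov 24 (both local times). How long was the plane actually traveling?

11 hours 12 minutes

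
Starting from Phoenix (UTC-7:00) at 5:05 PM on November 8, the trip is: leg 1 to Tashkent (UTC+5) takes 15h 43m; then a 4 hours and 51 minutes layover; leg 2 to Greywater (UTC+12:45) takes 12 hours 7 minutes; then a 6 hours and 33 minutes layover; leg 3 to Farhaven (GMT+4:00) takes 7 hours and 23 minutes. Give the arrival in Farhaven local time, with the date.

Convert departure to UTC: 5:05 PM + 7:00 = 12:05 AM UTC on Nov 9.
Add 15 hours and 43 minutes leg 1 → 3:48 PM UTC.
Add 4 hours 51 minutes layover in Tashkent → 8:39 PM UTC.
Add 12 hours and 7 minutes leg 2 → 8:46 AM UTC (Nov 10).
Add 6 hours and 33 minutes layover in Greywater → 3:19 PM UTC.
Add 7 hours and 23 minutes leg 3 → 10:42 PM UTC.
Farhaven is UTC+4:00, so local arrival = 10:42 PM + 4:00 = 2:42 AM on Nov 11.

2:42 AM on November 11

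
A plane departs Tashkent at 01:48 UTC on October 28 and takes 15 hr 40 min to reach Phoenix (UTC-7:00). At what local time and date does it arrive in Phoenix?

10:28 on October 28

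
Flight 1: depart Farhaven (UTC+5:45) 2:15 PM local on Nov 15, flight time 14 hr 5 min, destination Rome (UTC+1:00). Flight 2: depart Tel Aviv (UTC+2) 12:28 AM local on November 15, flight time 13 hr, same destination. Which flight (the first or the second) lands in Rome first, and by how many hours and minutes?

the second, by 11 hours 7 minutes

Flight 1 in UTC: 2:15 PM − 5:45 = 8:30 AM on Nov 15.
+14 hours and 5 minutes → arrive 10:35 PM UTC on Nov 15.
Flight 2 in UTC: 12:28 AM − 2:00 = 10:28 PM on Nov 14.
+13 hours → arrive 11:28 AM UTC on Nov 15.
Flight 2 lands earlier by 11 hours 7 minutes.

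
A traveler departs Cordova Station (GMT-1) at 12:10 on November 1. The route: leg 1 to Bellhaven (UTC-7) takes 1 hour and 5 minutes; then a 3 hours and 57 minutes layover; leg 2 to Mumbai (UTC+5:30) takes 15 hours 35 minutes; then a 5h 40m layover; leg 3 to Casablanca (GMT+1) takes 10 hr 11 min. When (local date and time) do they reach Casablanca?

02:38 on November 3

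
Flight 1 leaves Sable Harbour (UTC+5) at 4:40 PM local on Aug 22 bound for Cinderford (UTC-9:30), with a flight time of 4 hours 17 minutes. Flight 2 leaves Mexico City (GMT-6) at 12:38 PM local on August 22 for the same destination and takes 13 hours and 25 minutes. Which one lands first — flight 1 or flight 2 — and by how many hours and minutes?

Flight 1 in UTC: 4:40 PM − 5:00 = 11:40 AM on Aug 22.
+4 hours 17 minutes → arrive 3:57 PM UTC on Aug 22.
Flight 2 in UTC: 12:38 PM + 6:00 = 6:38 PM on Aug 22.
+13 hours 25 minutes → arrive 8:03 AM UTC on Aug 23.
Flight 1 lands earlier by 16 hours 6 minutes.

the first, by 16 hours 6 minutes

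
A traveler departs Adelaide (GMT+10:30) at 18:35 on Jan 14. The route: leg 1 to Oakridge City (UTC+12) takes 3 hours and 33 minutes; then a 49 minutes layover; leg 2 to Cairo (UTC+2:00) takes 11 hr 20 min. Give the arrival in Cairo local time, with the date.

01:47 on Jan 15

Convert departure to UTC: 18:35 − 10:30 = 08:05 UTC on Jan 14.
Add 3 hours and 33 minutes leg 1 → 11:38 UTC.
Add 49 minutes layover in Oakridge City → 12:27 UTC.
Add 11 hours and 20 minutes leg 2 → 23:47 UTC.
Cairo is UTC+2:00, so local arrival = 23:47 + 2:00 = 01:47 on Jan 15.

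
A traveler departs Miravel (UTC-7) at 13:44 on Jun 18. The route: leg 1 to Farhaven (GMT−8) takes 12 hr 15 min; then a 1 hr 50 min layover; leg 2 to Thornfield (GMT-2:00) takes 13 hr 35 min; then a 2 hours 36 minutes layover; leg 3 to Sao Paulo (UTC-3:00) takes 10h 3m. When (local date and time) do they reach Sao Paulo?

10:03 on June 20

Convert departure to UTC: 13:44 + 7:00 = 20:44 UTC on Jun 18.
Add 12 hours 15 minutes leg 1 → 08:59 UTC (Jun 19).
Add 1 hour 50 minutes layover in Farhaven → 10:49 UTC.
Add 13 hours 35 minutes leg 2 → 00:24 UTC (Jun 20).
Add 2 hours 36 minutes layover in Thornfield → 03:00 UTC.
Add 10 hours 3 minutes leg 3 → 13:03 UTC.
Sao Paulo is UTC−3:00, so local arrival = 13:03 − 3:00 = 10:03 on Jun 20.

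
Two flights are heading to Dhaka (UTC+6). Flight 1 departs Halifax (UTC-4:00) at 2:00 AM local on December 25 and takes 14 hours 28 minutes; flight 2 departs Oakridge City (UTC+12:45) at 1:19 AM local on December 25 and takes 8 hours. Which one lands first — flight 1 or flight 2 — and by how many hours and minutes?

Flight 1 in UTC: 2:00 AM + 4:00 = 6:00 AM on Dec 25.
+14 hours 28 minutes → arrive 8:28 PM UTC on Dec 25.
Flight 2 in UTC: 1:19 AM − 12:45 = 12:34 PM on Dec 24.
+8 hours → arrive 8:34 PM UTC on Dec 24.
Flight 2 lands earlier by 23 hours 54 minutes.

the second, by 23 hours 54 minutes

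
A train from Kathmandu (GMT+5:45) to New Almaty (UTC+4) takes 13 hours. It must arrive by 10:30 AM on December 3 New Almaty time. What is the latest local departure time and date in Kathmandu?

11:15 PM on December 2

Target arrival in UTC: 10:30 AM − 4:00 = 6:30 AM on Dec 3.
Subtract 13 hours → departure 5:30 PM UTC on Dec 2.
Kathmandu is UTC+5:45: 5:30 PM + 5:45 = 11:15 PM on Dec 2.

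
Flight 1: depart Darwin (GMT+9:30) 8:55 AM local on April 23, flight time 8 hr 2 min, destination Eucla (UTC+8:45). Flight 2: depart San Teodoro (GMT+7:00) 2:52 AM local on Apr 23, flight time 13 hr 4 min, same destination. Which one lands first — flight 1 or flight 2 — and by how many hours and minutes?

Flight 1 in UTC: 8:55 AM − 9:30 = 11:25 PM on Apr 22.
+8 hours and 2 minutes → arrive 7:27 AM UTC on Apr 23.
Flight 2 in UTC: 2:52 AM − 7:00 = 7:52 PM on Apr 22.
+13 hours and 4 minutes → arrive 8:56 AM UTC on Apr 23.
Flight 1 lands earlier by 1 hour 29 minutes.

the first, by 1 hour 29 minutes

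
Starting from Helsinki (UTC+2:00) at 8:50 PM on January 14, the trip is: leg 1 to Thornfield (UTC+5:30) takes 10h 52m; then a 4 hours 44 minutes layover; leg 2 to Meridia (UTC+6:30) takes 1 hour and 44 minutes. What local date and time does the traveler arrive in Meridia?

6:40 PM on January 15

Convert departure to UTC: 8:50 PM − 2:00 = 6:50 PM UTC on Jan 14.
Add 10 hours and 52 minutes leg 1 → 5:42 AM UTC (Jan 15).
Add 4 hours 44 minutes layover in Thornfield → 10:26 AM UTC.
Add 1 hour 44 minutes leg 2 → 12:10 PM UTC.
Meridia is UTC+6:30, so local arrival = 12:10 PM + 6:30 = 6:40 PM on Jan 15.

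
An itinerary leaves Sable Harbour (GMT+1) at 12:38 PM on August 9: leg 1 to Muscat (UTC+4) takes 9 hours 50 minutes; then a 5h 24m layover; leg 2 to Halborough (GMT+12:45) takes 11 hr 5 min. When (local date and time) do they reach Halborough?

2:42 AM on August 11

Convert departure to UTC: 12:38 PM − 1:00 = 11:38 AM UTC on Aug 9.
Add 9 hours and 50 minutes leg 1 → 9:28 PM UTC.
Add 5 hours and 24 minutes layover in Muscat → 2:52 AM UTC (Aug 10).
Add 11 hours and 5 minutes leg 2 → 1:57 PM UTC.
Halborough is UTC+12:45, so local arrival = 1:57 PM + 12:45 = 2:42 AM on Aug 11.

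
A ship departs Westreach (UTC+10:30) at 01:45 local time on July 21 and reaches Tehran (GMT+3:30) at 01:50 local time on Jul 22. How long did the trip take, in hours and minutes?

31 hours 5 minutes

Departure in UTC: 01:45 − 10:30 = 15:15 on Jul 20.
Arrival in UTC: 01:50 − 3:30 = 22:20 on Jul 21.
Elapsed = 22:20 − 15:15 (+1 day) = 31 hours 5 minutes.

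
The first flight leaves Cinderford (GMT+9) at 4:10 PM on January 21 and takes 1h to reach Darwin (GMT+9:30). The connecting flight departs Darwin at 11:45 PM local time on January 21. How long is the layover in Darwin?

6 hours 5 minutes

Convert departure to UTC: 4:10 PM − 9:00 = 7:10 AM UTC on Jan 21.
Add 1 hour flight time → 8:10 AM UTC.
Darwin is UTC+9:30, so local arrival = 8:10 AM + 9:30 = 5:40 PM on Jan 21.
Layover = 11:45 PM − 5:40 PM = 6 hours 5 minutes.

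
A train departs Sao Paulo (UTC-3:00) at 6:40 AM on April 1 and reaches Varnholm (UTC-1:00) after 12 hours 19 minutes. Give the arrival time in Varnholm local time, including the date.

8:59 PM on Apr 1

Convert departure to UTC: 6:40 AM + 3:00 = 9:40 AM UTC on Apr 1.
Add 12 hours 19 minutes travel time → 9:59 PM UTC.
Varnholm is UTC−1:00, so local arrival = 9:59 PM − 1:00 = 8:59 PM on Apr 1.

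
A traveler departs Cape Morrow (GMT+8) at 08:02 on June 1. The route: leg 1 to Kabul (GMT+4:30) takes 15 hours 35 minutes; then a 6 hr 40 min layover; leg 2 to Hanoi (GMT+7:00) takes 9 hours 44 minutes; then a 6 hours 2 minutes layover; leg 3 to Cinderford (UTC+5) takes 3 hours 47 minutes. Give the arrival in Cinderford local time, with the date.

22:50 on Jun 2

Convert departure to UTC: 08:02 − 8:00 = 00:02 UTC on Jun 1.
Add 15 hours 35 minutes leg 1 → 15:37 UTC.
Add 6 hours 40 minutes layover in Kabul → 22:17 UTC.
Add 9 hours 44 minutes leg 2 → 08:01 UTC (Jun 2).
Add 6 hours 2 minutes layover in Hanoi → 14:03 UTC.
Add 3 hours 47 minutes leg 3 → 17:50 UTC.
Cinderford is UTC+5:00, so local arrival = 17:50 + 5:00 = 22:50 on Jun 2.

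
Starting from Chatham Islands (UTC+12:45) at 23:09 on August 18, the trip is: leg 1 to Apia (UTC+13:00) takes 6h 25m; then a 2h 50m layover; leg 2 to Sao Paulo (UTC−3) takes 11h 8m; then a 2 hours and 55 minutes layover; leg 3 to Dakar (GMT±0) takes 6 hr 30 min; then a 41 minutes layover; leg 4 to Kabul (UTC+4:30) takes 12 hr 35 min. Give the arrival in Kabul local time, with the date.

09:58 on Aug 20

Convert departure to UTC: 23:09 − 12:45 = 10:24 UTC on Aug 18.
Add 6 hours 25 minutes leg 1 → 16:49 UTC.
Add 2 hours 50 minutes layover in Apia → 19:39 UTC.
Add 11 hours 8 minutes leg 2 → 06:47 UTC (Aug 19).
Add 2 hours and 55 minutes layover in Sao Paulo → 09:42 UTC.
Add 6 hours 30 minutes leg 3 → 16:12 UTC.
Add 41 minutes layover in Dakar → 16:53 UTC.
Add 12 hours and 35 minutes leg 4 → 05:28 UTC (Aug 20).
Kabul is UTC+4:30, so local arrival = 05:28 + 4:30 = 09:58 on Aug 20.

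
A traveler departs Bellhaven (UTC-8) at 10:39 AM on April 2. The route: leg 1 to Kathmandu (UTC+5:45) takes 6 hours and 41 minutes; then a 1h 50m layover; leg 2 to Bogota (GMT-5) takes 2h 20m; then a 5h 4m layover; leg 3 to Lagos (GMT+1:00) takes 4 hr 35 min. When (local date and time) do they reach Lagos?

4:09 PM on April 3

Convert departure to UTC: 10:39 AM + 8:00 = 6:39 PM UTC on Apr 2.
Add 6 hours and 41 minutes leg 1 → 1:20 AM UTC (Apr 3).
Add 1 hour 50 minutes layover in Kathmandu → 3:10 AM UTC.
Add 2 hours 20 minutes leg 2 → 5:30 AM UTC.
Add 5 hours and 4 minutes layover in Bogota → 10:34 AM UTC.
Add 4 hours and 35 minutes leg 3 → 3:09 PM UTC.
Lagos is UTC+1:00, so local arrival = 3:09 PM + 1:00 = 4:09 PM on Apr 3.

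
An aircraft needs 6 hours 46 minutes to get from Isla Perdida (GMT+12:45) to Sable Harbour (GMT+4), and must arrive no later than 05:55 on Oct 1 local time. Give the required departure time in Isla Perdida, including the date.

Target arrival in UTC: 05:55 − 4:00 = 01:55 on Oct 1.
Subtract 6 hours 46 minutes → departure 19:09 UTC on Sep 30.
Isla Perdida is UTC+12:45: 19:09 + 12:45 = 07:54 on Oct 1.

07:54 on October 1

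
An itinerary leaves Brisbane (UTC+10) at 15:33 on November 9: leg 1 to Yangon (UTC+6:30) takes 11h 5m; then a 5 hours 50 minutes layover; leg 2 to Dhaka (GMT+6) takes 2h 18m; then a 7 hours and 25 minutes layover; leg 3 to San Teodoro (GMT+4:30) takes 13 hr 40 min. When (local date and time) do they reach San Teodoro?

02:21 on November 11

Convert departure to UTC: 15:33 − 10:00 = 05:33 UTC on Nov 9.
Add 11 hours 5 minutes leg 1 → 16:38 UTC.
Add 5 hours and 50 minutes layover in Yangon → 22:28 UTC.
Add 2 hours 18 minutes leg 2 → 00:46 UTC (Nov 10).
Add 7 hours 25 minutes layover in Dhaka → 08:11 UTC.
Add 13 hours 40 minutes leg 3 → 21:51 UTC.
San Teodoro is UTC+4:30, so local arrival = 21:51 + 4:30 = 02:21 on Nov 11.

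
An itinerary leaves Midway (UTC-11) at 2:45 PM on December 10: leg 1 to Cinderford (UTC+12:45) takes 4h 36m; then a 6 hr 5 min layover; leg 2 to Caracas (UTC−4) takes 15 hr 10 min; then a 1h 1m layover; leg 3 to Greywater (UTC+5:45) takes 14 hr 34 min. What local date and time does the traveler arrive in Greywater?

12:56 AM on Dec 13

Convert departure to UTC: 2:45 PM + 11:00 = 1:45 AM UTC on Dec 11.
Add 4 hours and 36 minutes leg 1 → 6:21 AM UTC.
Add 6 hours and 5 minutes layover in Cinderford → 12:26 PM UTC.
Add 15 hours and 10 minutes leg 2 → 3:36 AM UTC (Dec 12).
Add 1 hour 1 minute layover in Caracas → 4:37 AM UTC.
Add 14 hours 34 minutes leg 3 → 7:11 PM UTC.
Greywater is UTC+5:45, so local arrival = 7:11 PM + 5:45 = 12:56 AM on Dec 13.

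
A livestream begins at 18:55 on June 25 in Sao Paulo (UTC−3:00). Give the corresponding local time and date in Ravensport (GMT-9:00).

In UTC: 18:55 + 3:00 = 21:55 on Jun 25.
Ravensport is UTC−9:00: 21:55 − 9:00 = 12:55 on Jun 25.

12:55 on Jun 25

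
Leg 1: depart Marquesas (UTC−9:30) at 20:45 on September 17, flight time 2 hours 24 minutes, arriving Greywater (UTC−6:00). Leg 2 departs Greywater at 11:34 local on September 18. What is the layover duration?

Convert departure to UTC: 20:45 + 9:30 = 06:15 UTC on Sep 18.
Add 2 hours and 24 minutes flight time → 08:39 UTC.
Greywater is UTC−6:00, so local arrival = 08:39 − 6:00 = 02:39 on Sep 18.
Layover = 11:34 − 02:39 = 8 hours 55 minutes.

8 hours 55 minutes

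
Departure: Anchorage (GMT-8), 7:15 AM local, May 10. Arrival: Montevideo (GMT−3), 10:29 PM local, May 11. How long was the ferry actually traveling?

34 hours 14 minutes

Montevideo is 5:00 ahead of Anchorage.
Clock-face elapsed time (ignoring zones) is 39 hours 14 minutes.
Actual elapsed = 39 hours 14 minutes − 5:00 = 34 hours 14 minutes.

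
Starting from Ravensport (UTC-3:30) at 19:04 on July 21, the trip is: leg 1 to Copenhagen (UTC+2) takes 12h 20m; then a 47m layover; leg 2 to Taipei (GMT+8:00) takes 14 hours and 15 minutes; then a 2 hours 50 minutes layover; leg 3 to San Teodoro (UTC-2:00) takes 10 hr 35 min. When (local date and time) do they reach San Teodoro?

13:21 on Jul 23

Convert departure to UTC: 19:04 + 3:30 = 22:34 UTC on Jul 21.
Add 12 hours 20 minutes leg 1 → 10:54 UTC (Jul 22).
Add 47 minutes layover in Copenhagen → 11:41 UTC.
Add 14 hours 15 minutes leg 2 → 01:56 UTC (Jul 23).
Add 2 hours 50 minutes layover in Taipei → 04:46 UTC.
Add 10 hours 35 minutes leg 3 → 15:21 UTC.
San Teodoro is UTC−2:00, so local arrival = 15:21 − 2:00 = 13:21 on Jul 23.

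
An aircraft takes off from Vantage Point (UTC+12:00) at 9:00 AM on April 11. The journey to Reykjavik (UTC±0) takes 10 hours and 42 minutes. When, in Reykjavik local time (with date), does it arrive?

7:42 AM on April 11

Reykjavik is 12:00 behind Vantage Point.
After 10 hours and 42 minutes it is 7:42 PM in Vantage Point.
Shift by the zone difference: 7:42 PM − 12:00 = 7:42 AM on Apr 11 in Reykjavik.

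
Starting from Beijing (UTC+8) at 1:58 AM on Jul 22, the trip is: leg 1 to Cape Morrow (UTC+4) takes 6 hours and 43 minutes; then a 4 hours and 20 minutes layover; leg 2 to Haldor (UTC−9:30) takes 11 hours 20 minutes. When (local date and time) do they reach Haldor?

6:51 AM on Jul 22

Convert departure to UTC: 1:58 AM − 8:00 = 5:58 PM UTC on Jul 21.
Add 6 hours and 43 minutes leg 1 → 12:41 AM UTC (Jul 22).
Add 4 hours 20 minutes layover in Cape Morrow → 5:01 AM UTC.
Add 11 hours 20 minutes leg 2 → 4:21 PM UTC.
Haldor is UTC−9:30, so local arrival = 4:21 PM − 9:30 = 6:51 AM on Jul 22.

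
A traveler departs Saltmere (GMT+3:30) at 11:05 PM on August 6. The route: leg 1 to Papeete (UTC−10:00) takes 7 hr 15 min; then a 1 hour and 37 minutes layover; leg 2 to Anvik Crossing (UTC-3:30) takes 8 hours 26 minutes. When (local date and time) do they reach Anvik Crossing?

9:23 AM on August 7

Convert departure to UTC: 11:05 PM − 3:30 = 7:35 PM UTC on Aug 6.
Add 7 hours 15 minutes leg 1 → 2:50 AM UTC (Aug 7).
Add 1 hour 37 minutes layover in Papeete → 4:27 AM UTC.
Add 8 hours 26 minutes leg 2 → 12:53 PM UTC.
Anvik Crossing is UTC−3:30, so local arrival = 12:53 PM − 3:30 = 9:23 AM on Aug 7.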